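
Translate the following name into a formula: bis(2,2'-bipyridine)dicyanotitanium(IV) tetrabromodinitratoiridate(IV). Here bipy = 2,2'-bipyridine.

Cation [Ti…]: ligand charges -2, Ti(IV) ⇒ ion charge 2+.
Anion [Ir…]: ligand charges -6, Ir(IV) ⇒ ion charge 2−.
One 2+ cation balances one 2− anion.

[Ti(bipy)2(CN)2][IrBr4(NO3)2]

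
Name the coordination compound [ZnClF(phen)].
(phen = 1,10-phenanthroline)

chlorofluoro(1,10-phenanthroline)zinc(II)

There is no counter-ion, so the complex is neutral overall.
Ligand charges: 1×fluoro (-1 each), 1×1,10-phenanthroline (neutral), 1×chloro (-1 each); total -2. So Zn + (-2) = 0, giving Zn = +2.
Ligands are named alphabetically: chloro before fluoro before phenanthroline.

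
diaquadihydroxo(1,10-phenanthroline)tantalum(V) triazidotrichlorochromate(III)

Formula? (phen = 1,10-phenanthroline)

Cation [Ta…]: ligand charges -2, Ta(V) ⇒ ion charge 3+.
Anion [Cr…]: ligand charges -6, Cr(III) ⇒ ion charge 3−.

[Ta(H2O)2(OH)2(phen)][CrCl3(N3)3]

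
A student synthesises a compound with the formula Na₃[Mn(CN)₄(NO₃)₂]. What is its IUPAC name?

The 3 sodium counter-ions carry a total charge of +3, so each complex ion is 3−.
Ligand charges: 4×cyano (-1 each), 2×nitrato (-1 each); total -6. So Mn + (-6) = 3−, giving Mn = +3.
The complex ion is anionic, so manganese takes the -ate form manganate(III).

sodium tetracyanodinitratomanganate(III)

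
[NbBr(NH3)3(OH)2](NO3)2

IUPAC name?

triamminebromodihydroxoniobium(V) nitrate

The 2 nitrate counter-ions carry a total charge of -2, so each complex ion is 2+.
Ligand charges: 3×ammine (neutral), 2×hydroxo (-1 each), 1×bromo (-1 each); total -3. So Nb + (-3) = 2+, giving Nb = +5.
Ligands are named alphabetically: ammine before bromo before hydroxo.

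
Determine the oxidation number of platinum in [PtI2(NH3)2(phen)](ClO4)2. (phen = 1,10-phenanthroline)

+4

2 perchlorate outside the brackets (-1 each) → the complex ion is 2+.
Ligand charges: 2×I = -2; 2×NH3 neutral; 1×phen neutral; sum -2.
Pt + (-2) = 2+ ⇒ Pt is +4.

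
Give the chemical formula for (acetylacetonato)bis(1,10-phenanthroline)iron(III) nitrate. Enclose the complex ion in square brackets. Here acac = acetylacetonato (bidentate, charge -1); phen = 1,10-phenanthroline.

[Fe(acac)(phen)2](NO3)2

Ligands: 1 acetylacetonato (acac, -1), 2 1,10-phenanthroline (phen, neutral). Ligand charge sum = -1.
With Fe in oxidation state +3, the complex ion is [Fe...]^2+.
Charge balance with nitrate (-1) requires 1 complex ion per 2 nitrate.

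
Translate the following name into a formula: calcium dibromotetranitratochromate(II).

Ca2[CrBr2(NO3)4]

Ligands: 2 bromo (Br, -1), 4 nitrato (NO3, -1). Ligand charge sum = -6.
With Cr in oxidation state +2, the complex ion is [Cr...]^4−.
Charge balance with calcium (+2) requires 1 complex ion per 2 calcium.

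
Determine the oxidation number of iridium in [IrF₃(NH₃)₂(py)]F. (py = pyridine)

+4

1 fluoride outside the brackets (-1 each) → the complex ion is 1+.
Ligand charges: 3×F = -3; 1×py neutral; 2×NH3 neutral; sum -3.
Ir + (-3) = 1+ ⇒ Ir is +4.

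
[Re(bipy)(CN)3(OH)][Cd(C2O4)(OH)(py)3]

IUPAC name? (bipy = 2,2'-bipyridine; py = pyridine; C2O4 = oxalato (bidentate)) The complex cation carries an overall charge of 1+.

(2,2'-bipyridine)tricyanohydroxorhenium(V) hydroxooxalatotris(pyridine)cadmate(II)

The complex cation is given as 1+; its ligand charges sum to -4, so Re = +5.
A 1:1 salt means the anion carries the equal and opposite charge, 1−.
Anion: ligand charges sum to -3; for the ion to be 1−, Cd = +2.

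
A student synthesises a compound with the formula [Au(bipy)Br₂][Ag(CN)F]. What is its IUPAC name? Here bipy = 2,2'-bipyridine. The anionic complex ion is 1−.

The complex anion is given as 1−; its ligand charges sum to -2, so Ag = +1.
A 1:1 salt means the cation carries the equal and opposite charge, 1+.
Cation: ligand charges sum to -2; for the ion to be 1+, Au = +3.

(2,2'-bipyridine)dibromogold(III) cyanofluoroargentate(I)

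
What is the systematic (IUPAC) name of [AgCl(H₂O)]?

aquachlorosilver(I)

There is no counter-ion, so the complex is neutral overall.
Ligand charges: 1×aqua (neutral), 1×chloro (-1 each); total -1. So Ag + (-1) = 0, giving Ag = +1.
Ligands are named alphabetically: aqua before chloro.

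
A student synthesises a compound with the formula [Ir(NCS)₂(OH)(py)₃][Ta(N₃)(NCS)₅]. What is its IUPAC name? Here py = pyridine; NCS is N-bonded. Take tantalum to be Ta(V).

hydroxodiisothiocyanatotris(pyridine)iridium(IV) azidopentaisothiocyanatotantalate(V)

Ta is given as +5; the anion's ligand charges sum to -6, so the complex anion is 1−.
A 1:1 salt means the cation carries the equal and opposite charge, 1+.
Cation: ligand charges sum to -3; for the ion to be 1+, Ir = +4.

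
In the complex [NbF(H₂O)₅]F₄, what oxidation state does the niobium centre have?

+5

4 fluoride outside the brackets (-1 each) → the complex ion is 4+.
Ligand charges: 5×H2O neutral; 1×F = -1; sum -1.
Nb + (-1) = 4+ ⇒ Nb is +5.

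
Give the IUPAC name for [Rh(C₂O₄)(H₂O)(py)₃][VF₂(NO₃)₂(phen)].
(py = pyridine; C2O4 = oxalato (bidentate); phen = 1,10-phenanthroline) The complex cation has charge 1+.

The complex cation is given as 1+; its ligand charges sum to -2, so Rh = +3.
A 1:1 salt means the anion carries the equal and opposite charge, 1−.
Anion: ligand charges sum to -4; for the ion to be 1−, V = +3.

aquaoxalatotris(pyridine)rhodium(III) difluorodinitrato(1,10-phenanthroline)vanadate(III)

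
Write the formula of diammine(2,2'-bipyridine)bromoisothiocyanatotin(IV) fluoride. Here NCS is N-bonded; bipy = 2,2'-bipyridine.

[Sn(bipy)Br(NCS)(NH3)2]F2

Ligands: 1 isothiocyanato (NCS, -1), 1 2,2'-bipyridine (bipy, neutral), 1 bromo (Br, -1), 2 ammine (NH3, neutral). Ligand charge sum = -2.
Charge balance with fluoride (-1) requires 1 complex ion per 2 fluoride.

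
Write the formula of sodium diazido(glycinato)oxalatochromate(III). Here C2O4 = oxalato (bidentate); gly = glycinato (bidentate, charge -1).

Na2[Cr(C2O4)(gly)(N3)2]

Ligands: 1 oxalato (C2O4, -2), 2 azido (N3, -1), 1 glycinato (gly, -1). Ligand charge sum = -5.
Charge balance with sodium (+1) requires 1 complex ion per 2 sodium.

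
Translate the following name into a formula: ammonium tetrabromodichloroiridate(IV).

Ligands: 2 chloro (Cl, -1), 4 bromo (Br, -1). Ligand charge sum = -6.
With Ir in oxidation state +4, the complex ion is [Ir...]^2−.
Charge balance with ammonium (+1) requires 1 complex ion per 2 ammonium.

(NH4)2[IrBr4Cl2]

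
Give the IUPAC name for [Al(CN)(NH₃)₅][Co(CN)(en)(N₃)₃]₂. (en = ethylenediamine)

pentaamminecyanoaluminium(III) triazidocyano(ethylenediamine)cobaltate(III)

Both ions are complex: the cation is named first with the plain metal name, the anion second with the -ate form; each ion's ligands are alphabetised independently.
Aluminium is always +3 in its complexes; the cation's ligand charges sum to -1, so the complex cation is 2+.
With 2 anions per cation, each anion must be 2/2 = 1−.
Anion: ligand charges sum to -4; for the ion to be 1−, Co = +3.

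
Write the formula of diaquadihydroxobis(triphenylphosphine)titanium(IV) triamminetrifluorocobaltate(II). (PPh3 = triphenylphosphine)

Cation [Ti…]: ligand charges -2, Ti(IV) ⇒ ion charge 2+.
Anion [Co…]: ligand charges -3, Co(II) ⇒ ion charge 1−.
One 2+ cation requires 2 of the 1− anion.

[Ti(H2O)2(OH)2(PPh3)2][CoF3(NH3)3]2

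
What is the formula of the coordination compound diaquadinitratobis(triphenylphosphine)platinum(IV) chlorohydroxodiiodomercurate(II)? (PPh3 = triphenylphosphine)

Cation [Pt…]: ligand charges -2, Pt(IV) ⇒ ion charge 2+.
Anion [Hg…]: ligand charges -4, Hg(II) ⇒ ion charge 2−.
One 2+ cation balances one 2− anion.

[Pt(H2O)2(NO3)2(PPh3)2][HgClI2(OH)]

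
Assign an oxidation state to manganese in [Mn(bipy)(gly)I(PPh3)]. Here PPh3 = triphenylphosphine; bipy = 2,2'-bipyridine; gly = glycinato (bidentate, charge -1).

+2

No counter-ion: the bracketed complex is neutral.
Ligand charges: 1×PPh3 neutral; 1×I = -1; 1×bipy neutral; 1×gly = -1; sum -2.
Mn + (-2) = 0 ⇒ Mn is +2.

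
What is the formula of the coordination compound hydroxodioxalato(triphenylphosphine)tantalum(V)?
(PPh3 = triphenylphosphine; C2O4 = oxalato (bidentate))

Ligands: 1 hydroxo (OH, -1), 1 triphenylphosphine (PPh3, neutral), 2 oxalato (C2O4, -2). Ligand charge sum = -5.
With Ta in oxidation state +5, the complex ion is [Ta...].

[Ta(C2O4)2(OH)(PPh3)]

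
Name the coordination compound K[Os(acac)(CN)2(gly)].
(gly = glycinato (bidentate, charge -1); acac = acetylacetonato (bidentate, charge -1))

potassium (acetylacetonato)dicyano(glycinato)osmate(III)

The 1 potassium counter-ion carries a total charge of +1, so each complex ion is 1−.
Ligand charges: 1×glycinato (-1 each), 2×cyano (-1 each), 1×acetylacetonato (-1 each); total -4. So Os + (-4) = 1−, giving Os = +3.
The complex ion is anionic, so osmium takes the -ate form osmate(III).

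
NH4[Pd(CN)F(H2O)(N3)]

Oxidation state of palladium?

+2

1 ammonium outside the brackets (+1 each) → the complex ion is 1−.
Ligand charges: 1×CN = -1; 1×H2O neutral; 1×F = -1; 1×N3 = -1; sum -3.
Pd + (-3) = 1− ⇒ Pd is +2.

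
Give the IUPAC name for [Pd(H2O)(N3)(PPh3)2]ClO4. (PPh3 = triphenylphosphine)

aquaazidobis(triphenylphosphine)palladium(II) perchlorate

The 1 perchlorate counter-ion carries a total charge of -1, so each complex ion is 1+.
Ligand charges: 1×azido (-1 each), 2×triphenylphosphine (neutral), 1×aqua (neutral); total -1. So Pd + (-1) = 1+, giving Pd = +2.
Ligands are named alphabetically: aqua before azido before triphenylphosphine.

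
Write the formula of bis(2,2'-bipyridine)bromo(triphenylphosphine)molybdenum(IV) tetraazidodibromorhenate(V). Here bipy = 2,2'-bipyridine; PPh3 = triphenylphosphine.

Cation [Mo…]: ligand charges -1, Mo(IV) ⇒ ion charge 3+.
Anion [Re…]: ligand charges -6, Re(V) ⇒ ion charge 1−.
One 3+ cation requires 3 of the 1− anion.

[Mo(bipy)2Br(PPh3)][ReBr2(N3)4]3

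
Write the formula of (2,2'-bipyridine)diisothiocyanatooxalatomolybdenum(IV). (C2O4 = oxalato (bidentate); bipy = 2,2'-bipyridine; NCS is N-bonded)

[Mo(bipy)(C2O4)(NCS)2]

Ligands: 1 oxalato (C2O4, -2), 1 2,2'-bipyridine (bipy, neutral), 2 isothiocyanato (NCS, -1). Ligand charge sum = -4.
With Mo in oxidation state +4, the complex ion is [Mo...].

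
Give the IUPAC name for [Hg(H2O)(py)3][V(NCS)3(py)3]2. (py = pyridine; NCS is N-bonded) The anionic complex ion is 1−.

aquatris(pyridine)mercury(II) triisothiocyanatotris(pyridine)vanadate(II)

Both ions are complex: the cation is named first with the plain metal name, the anion second with the -ate form; each ion's ligands are alphabetised independently.
The complex anion is given as 1−; its ligand charges sum to -3, so V = +2.
With 2 anions per cation, the cation must be 2×1 = 2+.
Cation: ligand charges sum to 0; for the ion to be 2+, Hg = +2.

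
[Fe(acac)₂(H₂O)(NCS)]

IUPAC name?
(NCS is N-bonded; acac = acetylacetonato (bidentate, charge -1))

There is no counter-ion, so the complex is neutral overall.
Ligand charges: 1×aqua (neutral), 1×isothiocyanato (-1 each), 2×acetylacetonato (-1 each); total -3. So Fe + (-3) = 0, giving Fe = +3.
Ligands are named alphabetically: acetylacetonato before aqua before isothiocyanato.

bis(acetylacetonato)aquaisothiocyanatoiron(III)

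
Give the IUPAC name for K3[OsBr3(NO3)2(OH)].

The 3 potassium counter-ions carry a total charge of +3, so each complex ion is 3−.
Ligand charges: 1×hydroxo (-1 each), 3×bromo (-1 each), 2×nitrato (-1 each); total -6. So Os + (-6) = 3−, giving Os = +3.
The complex ion is anionic, so osmium takes the -ate form osmate(III).

potassium tribromohydroxodinitratoosmate(III)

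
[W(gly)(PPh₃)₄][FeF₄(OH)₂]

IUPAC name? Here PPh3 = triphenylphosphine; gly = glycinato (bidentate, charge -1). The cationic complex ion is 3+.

The complex cation is given as 3+; its ligand charges sum to -1, so W = +4.
A 1:1 salt means the anion carries the equal and opposite charge, 3−.
Anion: ligand charges sum to -6; for the ion to be 3−, Fe = +3.

(glycinato)tetrakis(triphenylphosphine)tungsten(IV) tetrafluorodihydroxoferrate(III)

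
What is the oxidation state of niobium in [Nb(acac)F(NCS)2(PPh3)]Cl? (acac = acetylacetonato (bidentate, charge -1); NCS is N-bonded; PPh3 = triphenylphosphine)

1 chloride outside the brackets (-1 each) → the complex ion is 1+.
Ligand charges: 1×F = -1; 1×acac = -1; 2×NCS = -2; 1×PPh3 neutral; sum -4.
Nb + (-4) = 1+ ⇒ Nb is +5.

+5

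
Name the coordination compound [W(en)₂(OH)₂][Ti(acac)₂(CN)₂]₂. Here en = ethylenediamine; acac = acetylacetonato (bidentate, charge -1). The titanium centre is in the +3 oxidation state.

bis(ethylenediamine)dihydroxotungsten(IV) bis(acetylacetonato)dicyanotitanate(III)

Both ions are complex: the cation is named first with the plain metal name, the anion second with the -ate form; each ion's ligands are alphabetised independently.
Ti is given as +3; the anion's ligand charges sum to -4, so the complex anion is 1−.
With 2 anions per cation, the cation must be 2×1 = 2+.
Cation: ligand charges sum to -2; for the ion to be 2+, W = +4.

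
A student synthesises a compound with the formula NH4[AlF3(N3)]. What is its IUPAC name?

The 1 ammonium counter-ion carries a total charge of +1, so each complex ion is 1−.
Ligand charges: 1×azido (-1 each), 3×fluoro (-1 each); total -4. So Al + (-4) = 1−, giving Al = +3.
Ligands are named alphabetically: azido before fluoro.
The complex ion is anionic, so aluminium takes the -ate form aluminate(III).

ammonium azidotrifluoroaluminate(III)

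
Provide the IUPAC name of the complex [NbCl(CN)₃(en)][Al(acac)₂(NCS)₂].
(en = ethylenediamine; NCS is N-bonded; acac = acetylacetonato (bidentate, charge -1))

Both ions are complex: the cation is named first with the plain metal name, the anion second with the -ate form; each ion's ligands are alphabetised independently.
Aluminium is always +3 in its complexes; the anion's ligand charges sum to -4, so the complex anion is 1−.
A 1:1 salt means the cation carries the equal and opposite charge, 1+.
Cation: ligand charges sum to -4; for the ion to be 1+, Nb = +5.

chlorotricyano(ethylenediamine)niobium(V) bis(acetylacetonato)diisothiocyanatoaluminate(III)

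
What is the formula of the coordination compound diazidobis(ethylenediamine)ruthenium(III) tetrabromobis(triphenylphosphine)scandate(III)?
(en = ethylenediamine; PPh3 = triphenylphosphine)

[Ru(en)2(N3)2][ScBr4(PPh3)2]

Cation [Ru…]: ligand charges -2, Ru(III) ⇒ ion charge 1+.
Anion [Sc…]: ligand charges -4, Sc(III) ⇒ ion charge 1−.
One 1+ cation balances one 1− anion.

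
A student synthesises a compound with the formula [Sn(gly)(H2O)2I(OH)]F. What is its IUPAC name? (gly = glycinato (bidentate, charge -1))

diaqua(glycinato)hydroxoiodotin(IV) fluoride

The 1 fluoride counter-ion carries a total charge of -1, so each complex ion is 1+.
Ligand charges: 1×iodo (-1 each), 1×glycinato (-1 each), 2×aqua (neutral), 1×hydroxo (-1 each); total -3. So Sn + (-3) = 1+, giving Sn = +4.
Ligands are named alphabetically: aqua before glycinato before hydroxo before iodo.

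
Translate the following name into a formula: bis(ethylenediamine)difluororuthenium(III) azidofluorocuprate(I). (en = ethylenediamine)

[Ru(en)2F2][CuF(N3)]

Cation [Ru…]: ligand charges -2, Ru(III) ⇒ ion charge 1+.
Anion [Cu…]: ligand charges -2, Cu(I) ⇒ ion charge 1−.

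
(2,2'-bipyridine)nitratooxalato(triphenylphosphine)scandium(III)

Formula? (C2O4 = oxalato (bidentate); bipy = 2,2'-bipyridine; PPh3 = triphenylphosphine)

Ligands: 1 oxalato (C2O4, -2), 1 2,2'-bipyridine (bipy, neutral), 1 nitrato (NO3, -1), 1 triphenylphosphine (PPh3, neutral). Ligand charge sum = -3.
With Sc in oxidation state +3, the complex ion is [Sc...].

[Sc(bipy)(C2O4)(NO3)(PPh3)]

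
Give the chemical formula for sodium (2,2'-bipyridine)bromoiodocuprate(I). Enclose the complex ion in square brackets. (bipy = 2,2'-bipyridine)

Na[Cu(bipy)BrI]

Ligands: 1 bromo (Br, -1), 1 iodo (I, -1), 1 2,2'-bipyridine (bipy, neutral). Ligand charge sum = -2.
With Cu in oxidation state +1, the complex ion is [Cu...]^1−.
Charge balance with sodium (+1) requires 1 complex ion per 1 sodium.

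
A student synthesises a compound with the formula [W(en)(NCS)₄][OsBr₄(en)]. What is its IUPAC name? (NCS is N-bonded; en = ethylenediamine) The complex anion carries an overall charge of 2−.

Both ions are complex: the cation is named first with the plain metal name, the anion second with the -ate form; each ion's ligands are alphabetised independently.
The complex anion is given as 2−; its ligand charges sum to -4, so Os = +2.
A 1:1 salt means the cation carries the equal and opposite charge, 2+.
Cation: ligand charges sum to -4; for the ion to be 2+, W = +6.

(ethylenediamine)tetraisothiocyanatotungsten(VI) tetrabromo(ethylenediamine)osmate(II)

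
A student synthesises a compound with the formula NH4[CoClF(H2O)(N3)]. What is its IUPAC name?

The 1 ammonium counter-ion carries a total charge of +1, so each complex ion is 1−.
Ligand charges: 1×chloro (-1 each), 1×azido (-1 each), 1×aqua (neutral), 1×fluoro (-1 each); total -3. So Co + (-3) = 1−, giving Co = +2.
Ligands are named alphabetically: aqua before azido before chloro before fluoro.
The complex ion is anionic, so cobalt takes the -ate form cobaltate(II).

ammonium aquaazidochlorofluorocobaltate(II)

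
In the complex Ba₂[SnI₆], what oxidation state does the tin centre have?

2 barium outside the brackets (+2 each) → the complex ion is 4−.
Ligand charges: 6×I = -6; sum -6.
Sn + (-6) = 4− ⇒ Sn is +2.

+2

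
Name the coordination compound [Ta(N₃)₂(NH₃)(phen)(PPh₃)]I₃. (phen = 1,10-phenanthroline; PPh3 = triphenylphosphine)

amminediazido(1,10-phenanthroline)(triphenylphosphine)tantalum(V) iodide

The 3 iodide counter-ions carry a total charge of -3, so each complex ion is 3+.
Ligand charges: 1×1,10-phenanthroline (neutral), 1×triphenylphosphine (neutral), 1×ammine (neutral), 2×azido (-1 each); total -2. So Ta + (-2) = 3+, giving Ta = +5.
Ligands are named alphabetically: ammine before azido before phenanthroline before triphenylphosphine.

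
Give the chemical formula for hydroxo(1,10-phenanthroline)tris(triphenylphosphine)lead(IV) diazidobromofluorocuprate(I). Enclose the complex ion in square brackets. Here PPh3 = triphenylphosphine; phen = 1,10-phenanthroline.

Cation [Pb…]: ligand charges -1, Pb(IV) ⇒ ion charge 3+.
Anion [Cu…]: ligand charges -4, Cu(I) ⇒ ion charge 3−.
One 3+ cation balances one 3− anion.

[Pb(OH)(phen)(PPh3)3][CuBrF(N3)2]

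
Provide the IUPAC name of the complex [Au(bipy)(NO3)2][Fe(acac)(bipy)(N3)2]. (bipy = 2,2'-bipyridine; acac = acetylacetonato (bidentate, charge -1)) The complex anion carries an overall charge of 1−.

Both ions are complex: the cation is named first with the plain metal name, the anion second with the -ate form; each ion's ligands are alphabetised independently.
The complex anion is given as 1−; its ligand charges sum to -3, so Fe = +2.
A 1:1 salt means the cation carries the equal and opposite charge, 1+.
Cation: ligand charges sum to -2; for the ion to be 1+, Au = +3.

(2,2'-bipyridine)dinitratogold(III) (acetylacetonato)diazido(2,2'-bipyridine)ferrate(II)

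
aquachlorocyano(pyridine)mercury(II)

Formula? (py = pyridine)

Ligands: 1 chloro (Cl, -1), 1 pyridine (py, neutral), 1 cyano (CN, -1), 1 aqua (H2O, neutral). Ligand charge sum = -2.
With Hg in oxidation state +2, the complex ion is [Hg...].

[HgCl(CN)(H2O)(py)]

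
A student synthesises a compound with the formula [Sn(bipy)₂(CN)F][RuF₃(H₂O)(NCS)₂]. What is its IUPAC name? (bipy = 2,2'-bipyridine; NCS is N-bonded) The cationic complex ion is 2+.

The complex cation is given as 2+; its ligand charges sum to -2, so Sn = +4.
A 1:1 salt means the anion carries the equal and opposite charge, 2−.
Anion: ligand charges sum to -5; for the ion to be 2−, Ru = +3.

bis(2,2'-bipyridine)cyanofluorotin(IV) aquatrifluorodiisothiocyanatoruthenate(III)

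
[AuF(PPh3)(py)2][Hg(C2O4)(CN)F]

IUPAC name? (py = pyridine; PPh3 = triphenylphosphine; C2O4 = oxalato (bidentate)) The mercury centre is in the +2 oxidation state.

Hg is given as +2; the anion's ligand charges sum to -4, so the complex anion is 2−.
A 1:1 salt means the cation carries the equal and opposite charge, 2+.
Cation: ligand charges sum to -1; for the ion to be 2+, Au = +3.

fluorobis(pyridine)(triphenylphosphine)gold(III) cyanofluorooxalatomercurate(II)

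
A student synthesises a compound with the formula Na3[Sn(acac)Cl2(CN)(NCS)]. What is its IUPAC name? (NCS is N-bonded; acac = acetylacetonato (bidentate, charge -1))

The 3 sodium counter-ions carry a total charge of +3, so each complex ion is 3−.
Ligand charges: 2×chloro (-1 each), 1×cyano (-1 each), 1×isothiocyanato (-1 each), 1×acetylacetonato (-1 each); total -5. So Sn + (-5) = 3−, giving Sn = +2.
The complex ion is anionic, so tin takes the -ate form stannate(II).

sodium (acetylacetonato)dichlorocyanoisothiocyanatostannate(II)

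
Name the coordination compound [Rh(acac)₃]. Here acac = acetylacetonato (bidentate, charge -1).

There is no counter-ion, so the complex is neutral overall.
Ligand charges: 3×acetylacetonato (-1 each); total -3. So Rh + (-3) = 0, giving Rh = +3.

tris(acetylacetonato)rhodium(III)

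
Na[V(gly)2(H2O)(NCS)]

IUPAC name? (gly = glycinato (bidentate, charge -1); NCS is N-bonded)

sodium aquabis(glycinato)isothiocyanatovanadate(II)

The 1 sodium counter-ion carries a total charge of +1, so each complex ion is 1−.
Ligand charges: 2×glycinato (-1 each), 1×isothiocyanato (-1 each), 1×aqua (neutral); total -3. So V + (-3) = 1−, giving V = +2.
The complex ion is anionic, so vanadium takes the -ate form vanadate(II).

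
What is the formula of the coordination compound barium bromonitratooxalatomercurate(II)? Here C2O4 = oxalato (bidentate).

Ba[HgBr(C2O4)(NO3)]

Ligands: 1 nitrato (NO3, -1), 1 oxalato (C2O4, -2), 1 bromo (Br, -1). Ligand charge sum = -4.
With Hg in oxidation state +2, the complex ion is [Hg...]^2−.
Charge balance with barium (+2) requires 1 complex ion per 1 barium.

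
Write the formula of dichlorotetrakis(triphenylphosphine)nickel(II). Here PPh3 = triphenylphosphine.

[NiCl2(PPh3)4]

Ligands: 4 triphenylphosphine (PPh3, neutral), 2 chloro (Cl, -1). Ligand charge sum = -2.
With Ni in oxidation state +2, the complex ion is [Ni...].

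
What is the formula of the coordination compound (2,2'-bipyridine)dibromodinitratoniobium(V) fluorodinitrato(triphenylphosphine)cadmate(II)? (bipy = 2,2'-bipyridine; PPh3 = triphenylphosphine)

[Nb(bipy)Br2(NO3)2][CdF(NO3)2(PPh3)]

Cation [Nb…]: ligand charges -4, Nb(V) ⇒ ion charge 1+.
Anion [Cd…]: ligand charges -3, Cd(II) ⇒ ion charge 1−.
One 1+ cation balances one 1− anion.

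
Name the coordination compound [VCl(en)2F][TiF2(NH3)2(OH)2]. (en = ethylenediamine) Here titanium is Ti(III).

chlorobis(ethylenediamine)fluorovanadium(III) diamminedifluorodihydroxotitanate(III)

Both ions are complex: the cation is named first with the plain metal name, the anion second with the -ate form; each ion's ligands are alphabetised independently.
Ti is given as +3; the anion's ligand charges sum to -4, so the complex anion is 1−.
A 1:1 salt means the cation carries the equal and opposite charge, 1+.
Cation: ligand charges sum to -2; for the ion to be 1+, V = +3.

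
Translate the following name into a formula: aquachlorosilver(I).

[AgCl(H2O)]

Ligands: 1 chloro (Cl, -1), 1 aqua (H2O, neutral). Ligand charge sum = -1.
With Ag in oxidation state +1, the complex ion is [Ag...].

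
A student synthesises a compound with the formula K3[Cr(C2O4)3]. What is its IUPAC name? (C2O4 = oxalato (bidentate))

The 3 potassium counter-ions carry a total charge of +3, so each complex ion is 3−.
Ligand charges: 3×oxalato (-2 each); total -6. So Cr + (-6) = 3−, giving Cr = +3.
The complex ion is anionic, so chromium takes the -ate form chromate(III).

potassium trioxalatochromate(III)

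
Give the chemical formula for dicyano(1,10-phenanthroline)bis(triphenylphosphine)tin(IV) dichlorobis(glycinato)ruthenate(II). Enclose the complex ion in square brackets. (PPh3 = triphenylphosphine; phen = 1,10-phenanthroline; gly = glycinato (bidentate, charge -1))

[Sn(CN)2(phen)(PPh3)2][RuCl2(gly)2]

Cation [Sn…]: ligand charges -2, Sn(IV) ⇒ ion charge 2+.
Anion [Ru…]: ligand charges -4, Ru(II) ⇒ ion charge 2−.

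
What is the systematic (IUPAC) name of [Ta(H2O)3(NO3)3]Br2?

triaquatrinitratotantalum(V) bromide

The 2 bromide counter-ions carry a total charge of -2, so each complex ion is 2+.
Ligand charges: 3×nitrato (-1 each), 3×aqua (neutral); total -3. So Ta + (-3) = 2+, giving Ta = +5.
Ligands are named alphabetically: aqua before nitrato.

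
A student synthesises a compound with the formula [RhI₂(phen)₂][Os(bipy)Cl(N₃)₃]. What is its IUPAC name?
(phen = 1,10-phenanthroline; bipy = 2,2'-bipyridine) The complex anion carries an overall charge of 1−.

Both ions are complex: the cation is named first with the plain metal name, the anion second with the -ate form; each ion's ligands are alphabetised independently.
The complex anion is given as 1−; its ligand charges sum to -4, so Os = +3.
A 1:1 salt means the cation carries the equal and opposite charge, 1+.
Cation: ligand charges sum to -2; for the ion to be 1+, Rh = +3.

diiodobis(1,10-phenanthroline)rhodium(III) triazido(2,2'-bipyridine)chloroosmate(III)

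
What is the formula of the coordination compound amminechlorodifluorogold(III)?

[AuClF2(NH3)]

Ligands: 1 ammine (NH3, neutral), 2 fluoro (F, -1), 1 chloro (Cl, -1). Ligand charge sum = -3.
With Au in oxidation state +3, the complex ion is [Au...].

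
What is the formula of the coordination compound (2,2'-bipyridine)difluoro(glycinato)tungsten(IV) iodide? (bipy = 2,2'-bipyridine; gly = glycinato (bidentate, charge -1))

[W(bipy)F2(gly)]I

Ligands: 2 fluoro (F, -1), 1 2,2'-bipyridine (bipy, neutral), 1 glycinato (gly, -1). Ligand charge sum = -3.
With W in oxidation state +4, the complex ion is [W...]^1+.
Charge balance with iodide (-1) requires 1 complex ion per 1 iodide.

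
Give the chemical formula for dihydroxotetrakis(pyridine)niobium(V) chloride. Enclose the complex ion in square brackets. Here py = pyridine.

[Nb(OH)2(py)4]Cl3

Ligands: 4 pyridine (py, neutral), 2 hydroxo (OH, -1). Ligand charge sum = -2.
With Nb in oxidation state +5, the complex ion is [Nb...]^3+.
Charge balance with chloride (-1) requires 1 complex ion per 3 chloride.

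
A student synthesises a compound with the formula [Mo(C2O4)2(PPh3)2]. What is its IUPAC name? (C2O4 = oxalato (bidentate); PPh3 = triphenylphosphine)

dioxalatobis(triphenylphosphine)molybdenum(IV)

There is no counter-ion, so the complex is neutral overall.
Ligand charges: 2×oxalato (-2 each), 2×triphenylphosphine (neutral); total -4. So Mo + (-4) = 0, giving Mo = +4.
Ligands are named alphabetically: oxalato before triphenylphosphine.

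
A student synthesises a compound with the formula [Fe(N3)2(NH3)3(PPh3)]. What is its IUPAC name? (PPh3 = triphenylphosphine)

There is no counter-ion, so the complex is neutral overall.
Ligand charges: 1×triphenylphosphine (neutral), 3×ammine (neutral), 2×azido (-1 each); total -2. So Fe + (-2) = 0, giving Fe = +2.
Ligands are named alphabetically: ammine before azido before triphenylphosphine.

triamminediazido(triphenylphosphine)iron(II)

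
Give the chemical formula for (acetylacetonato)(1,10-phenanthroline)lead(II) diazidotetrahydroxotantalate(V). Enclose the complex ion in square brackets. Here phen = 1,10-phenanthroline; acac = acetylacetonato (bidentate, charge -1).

Cation [Pb…]: ligand charges -1, Pb(II) ⇒ ion charge 1+.
Anion [Ta…]: ligand charges -6, Ta(V) ⇒ ion charge 1−.

[Pb(acac)(phen)][Ta(N3)2(OH)4]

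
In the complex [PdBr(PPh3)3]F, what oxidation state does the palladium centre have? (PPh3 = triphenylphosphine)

+2

1 fluoride outside the brackets (-1 each) → the complex ion is 1+.
Ligand charges: 3×PPh3 neutral; 1×Br = -1; sum -1.
Pd + (-1) = 1+ ⇒ Pd is +2.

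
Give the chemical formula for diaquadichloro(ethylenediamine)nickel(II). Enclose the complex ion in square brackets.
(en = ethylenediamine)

[NiCl2(en)(H2O)2]

Ligands: 1 ethylenediamine (en, neutral), 2 chloro (Cl, -1), 2 aqua (H2O, neutral). Ligand charge sum = -2.
With Ni in oxidation state +2, the complex ion is [Ni...].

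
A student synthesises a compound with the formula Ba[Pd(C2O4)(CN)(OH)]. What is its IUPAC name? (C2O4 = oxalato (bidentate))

The 1 barium counter-ion carries a total charge of +2, so each complex ion is 2−.
Ligand charges: 1×hydroxo (-1 each), 1×cyano (-1 each), 1×oxalato (-2 each); total -4. So Pd + (-4) = 2−, giving Pd = +2.
Ligands are named alphabetically: cyano before hydroxo before oxalato.
The complex ion is anionic, so palladium takes the -ate form palladate(II).

barium cyanohydroxooxalatopalladate(II)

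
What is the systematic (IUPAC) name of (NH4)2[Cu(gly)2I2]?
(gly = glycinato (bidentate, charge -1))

ammonium bis(glycinato)diiodocuprate(II)

The 2 ammonium counter-ions carry a total charge of +2, so each complex ion is 2−.
Ligand charges: 2×glycinato (-1 each), 2×iodo (-1 each); total -4. So Cu + (-4) = 2−, giving Cu = +2.
The complex ion is anionic, so copper takes the -ate form cuprate(II).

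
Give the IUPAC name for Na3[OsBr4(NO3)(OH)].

The 3 sodium counter-ions carry a total charge of +3, so each complex ion is 3−.
Ligand charges: 1×hydroxo (-1 each), 1×nitrato (-1 each), 4×bromo (-1 each); total -6. So Os + (-6) = 3−, giving Os = +3.
Ligands are named alphabetically: bromo before hydroxo before nitrato.
The complex ion is anionic, so osmium takes the -ate form osmate(III).

sodium tetrabromohydroxonitratoosmate(III)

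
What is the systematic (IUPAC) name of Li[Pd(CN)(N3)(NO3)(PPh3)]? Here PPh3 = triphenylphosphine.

lithium azidocyanonitrato(triphenylphosphine)palladate(II)

The 1 lithium counter-ion carries a total charge of +1, so each complex ion is 1−.
Ligand charges: 1×triphenylphosphine (neutral), 1×nitrato (-1 each), 1×azido (-1 each), 1×cyano (-1 each); total -3. So Pd + (-3) = 1−, giving Pd = +2.
Ligands are named alphabetically: azido before cyano before nitrato before triphenylphosphine.
The complex ion is anionic, so palladium takes the -ate form palladate(II).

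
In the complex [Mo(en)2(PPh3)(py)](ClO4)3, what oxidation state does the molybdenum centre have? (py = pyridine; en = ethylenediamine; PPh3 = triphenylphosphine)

+3

3 perchlorate outside the brackets (-1 each) → the complex ion is 3+.
Ligand charges: 1×py neutral; 2×en neutral; 1×PPh3 neutral; sum 0.
Mo + (0) = 3+ ⇒ Mo is +3.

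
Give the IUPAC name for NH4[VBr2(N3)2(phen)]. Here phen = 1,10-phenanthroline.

The 1 ammonium counter-ion carries a total charge of +1, so each complex ion is 1−.
Ligand charges: 2×bromo (-1 each), 2×azido (-1 each), 1×1,10-phenanthroline (neutral); total -4. So V + (-4) = 1−, giving V = +3.
Ligands are named alphabetically: azido before bromo before phenanthroline.
The complex ion is anionic, so vanadium takes the -ate form vanadate(III).

ammonium diazidodibromo(1,10-phenanthroline)vanadate(III)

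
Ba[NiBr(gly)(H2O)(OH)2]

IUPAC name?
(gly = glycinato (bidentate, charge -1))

The 1 barium counter-ion carries a total charge of +2, so each complex ion is 2−.
Ligand charges: 1×glycinato (-1 each), 2×hydroxo (-1 each), 1×aqua (neutral), 1×bromo (-1 each); total -4. So Ni + (-4) = 2−, giving Ni = +2.
Ligands are named alphabetically: aqua before bromo before glycinato before hydroxo.
The complex ion is anionic, so nickel takes the -ate form nickelate(II).

barium aquabromo(glycinato)dihydroxonickelate(II)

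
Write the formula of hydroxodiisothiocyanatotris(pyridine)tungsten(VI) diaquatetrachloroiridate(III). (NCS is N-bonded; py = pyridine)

Cation [W…]: ligand charges -3, W(VI) ⇒ ion charge 3+.
Anion [Ir…]: ligand charges -4, Ir(III) ⇒ ion charge 1−.
One 3+ cation requires 3 of the 1− anion.

[W(NCS)2(OH)(py)3][IrCl4(H2O)2]3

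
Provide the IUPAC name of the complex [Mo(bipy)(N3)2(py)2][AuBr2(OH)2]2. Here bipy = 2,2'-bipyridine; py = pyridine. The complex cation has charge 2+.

Both ions are complex: the cation is named first with the plain metal name, the anion second with the -ate form; each ion's ligands are alphabetised independently.
The complex cation is given as 2+; its ligand charges sum to -2, so Mo = +4.
With 2 anions per cation, each anion must be 2/2 = 1−.
Anion: ligand charges sum to -4; for the ion to be 1−, Au = +3.

diazido(2,2'-bipyridine)bis(pyridine)molybdenum(IV) dibromodihydroxoaurate(III)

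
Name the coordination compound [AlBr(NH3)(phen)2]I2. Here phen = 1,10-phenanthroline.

The 2 iodide counter-ions carry a total charge of -2, so each complex ion is 2+.
Ligand charges: 1×ammine (neutral), 1×bromo (-1 each), 2×1,10-phenanthroline (neutral); total -1. So Al + (-1) = 2+, giving Al = +3.
Ligands are named alphabetically: ammine before bromo before phenanthroline.

amminebromobis(1,10-phenanthroline)aluminium(III) iodide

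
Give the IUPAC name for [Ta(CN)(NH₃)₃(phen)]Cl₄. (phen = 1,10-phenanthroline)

triamminecyano(1,10-phenanthroline)tantalum(V) chloride

The 4 chloride counter-ions carry a total charge of -4, so each complex ion is 4+.
Ligand charges: 1×1,10-phenanthroline (neutral), 3×ammine (neutral), 1×cyano (-1 each); total -1. So Ta + (-1) = 4+, giving Ta = +5.
Ligands are named alphabetically: ammine before cyano before phenanthroline.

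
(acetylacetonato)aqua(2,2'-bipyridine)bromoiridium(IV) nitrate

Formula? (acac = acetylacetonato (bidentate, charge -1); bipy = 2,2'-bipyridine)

Ligands: 1 bromo (Br, -1), 1 acetylacetonato (acac, -1), 1 2,2'-bipyridine (bipy, neutral), 1 aqua (H2O, neutral). Ligand charge sum = -2.
With Ir in oxidation state +4, the complex ion is [Ir...]^2+.
Charge balance with nitrate (-1) requires 1 complex ion per 2 nitrate.

[Ir(acac)(bipy)Br(H2O)](NO3)2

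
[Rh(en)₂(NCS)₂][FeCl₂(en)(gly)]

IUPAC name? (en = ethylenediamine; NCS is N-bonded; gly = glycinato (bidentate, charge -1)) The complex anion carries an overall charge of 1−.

bis(ethylenediamine)diisothiocyanatorhodium(III) dichloro(ethylenediamine)(glycinato)ferrate(II)

The complex anion is given as 1−; its ligand charges sum to -3, so Fe = +2.
A 1:1 salt means the cation carries the equal and opposite charge, 1+.
Cation: ligand charges sum to -2; for the ion to be 1+, Rh = +3.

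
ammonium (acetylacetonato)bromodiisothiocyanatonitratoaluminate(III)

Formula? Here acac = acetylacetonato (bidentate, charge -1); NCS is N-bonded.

(NH4)2[Al(acac)Br(NCS)2(NO3)]

Ligands: 1 bromo (Br, -1), 1 acetylacetonato (acac, -1), 1 nitrato (NO3, -1), 2 isothiocyanato (NCS, -1). Ligand charge sum = -5.
With Al in oxidation state +3, the complex ion is [Al...]^2−.
Charge balance with ammonium (+1) requires 1 complex ion per 2 ammonium.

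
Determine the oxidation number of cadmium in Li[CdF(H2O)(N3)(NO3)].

1 lithium outside the brackets (+1 each) → the complex ion is 1−.
Ligand charges: 1×N3 = -1; 1×NO3 = -1; 1×F = -1; 1×H2O neutral; sum -3.
Cd + (-3) = 1− ⇒ Cd is +2.

+2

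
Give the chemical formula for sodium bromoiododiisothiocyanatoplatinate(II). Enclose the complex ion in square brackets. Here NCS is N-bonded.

Na2[PtBrI(NCS)2]

Ligands: 2 isothiocyanato (NCS, -1), 1 iodo (I, -1), 1 bromo (Br, -1). Ligand charge sum = -4.
With Pt in oxidation state +2, the complex ion is [Pt...]^2−.
Charge balance with sodium (+1) requires 1 complex ion per 2 sodium.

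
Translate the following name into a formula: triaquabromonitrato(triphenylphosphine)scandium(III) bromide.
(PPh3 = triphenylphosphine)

Ligands: 1 triphenylphosphine (PPh3, neutral), 1 bromo (Br, -1), 3 aqua (H2O, neutral), 1 nitrato (NO3, -1). Ligand charge sum = -2.
With Sc in oxidation state +3, the complex ion is [Sc...]^1+.
Charge balance with bromide (-1) requires 1 complex ion per 1 bromide.

[ScBr(H2O)3(NO3)(PPh3)]Br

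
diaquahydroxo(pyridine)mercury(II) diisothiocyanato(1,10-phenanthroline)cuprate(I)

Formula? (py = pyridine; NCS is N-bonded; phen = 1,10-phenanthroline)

Cation [Hg…]: ligand charges -1, Hg(II) ⇒ ion charge 1+.
Anion [Cu…]: ligand charges -2, Cu(I) ⇒ ion charge 1−.
One 1+ cation balances one 1− anion.

[Hg(H2O)2(OH)(py)][Cu(NCS)2(phen)]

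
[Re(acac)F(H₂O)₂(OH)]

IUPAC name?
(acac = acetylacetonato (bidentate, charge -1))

There is no counter-ion, so the complex is neutral overall.
Ligand charges: 1×fluoro (-1 each), 1×hydroxo (-1 each), 2×aqua (neutral), 1×acetylacetonato (-1 each); total -3. So Re + (-3) = 0, giving Re = +3.
Ligands are named alphabetically: acetylacetonato before aqua before fluoro before hydroxo.

(acetylacetonato)diaquafluorohydroxorhenium(III)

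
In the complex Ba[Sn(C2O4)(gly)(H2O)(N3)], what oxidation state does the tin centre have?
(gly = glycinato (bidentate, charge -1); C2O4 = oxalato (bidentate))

+2

1 barium outside the brackets (+2 each) → the complex ion is 2−.
Ligand charges: 1×N3 = -1; 1×gly = -1; 1×H2O neutral; 1×C2O4 = -2; sum -4.
Sn + (-4) = 2− ⇒ Sn is +2.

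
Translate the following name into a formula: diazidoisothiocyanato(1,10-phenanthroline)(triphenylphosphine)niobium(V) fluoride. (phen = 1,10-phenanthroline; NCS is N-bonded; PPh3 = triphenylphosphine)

[Nb(N3)2(NCS)(phen)(PPh3)]F2

Ligands: 2 azido (N3, -1), 1 1,10-phenanthroline (phen, neutral), 1 isothiocyanato (NCS, -1), 1 triphenylphosphine (PPh3, neutral). Ligand charge sum = -3.
With Nb in oxidation state +5, the complex ion is [Nb...]^2+.
Charge balance with fluoride (-1) requires 1 complex ion per 2 fluoride.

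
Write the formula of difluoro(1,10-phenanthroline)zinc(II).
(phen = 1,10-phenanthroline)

[ZnF2(phen)]

Ligands: 1 1,10-phenanthroline (phen, neutral), 2 fluoro (F, -1). Ligand charge sum = -2.
With Zn in oxidation state +2, the complex ion is [Zn...].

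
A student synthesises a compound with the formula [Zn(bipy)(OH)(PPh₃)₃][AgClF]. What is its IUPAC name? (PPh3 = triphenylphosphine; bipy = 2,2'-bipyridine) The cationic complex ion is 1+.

Both ions are complex: the cation is named first with the plain metal name, the anion second with the -ate form; each ion's ligands are alphabetised independently.
The complex cation is given as 1+; its ligand charges sum to -1, so Zn = +2.
A 1:1 salt means the anion carries the equal and opposite charge, 1−.
Anion: ligand charges sum to -2; for the ion to be 1−, Ag = +1.

(2,2'-bipyridine)hydroxotris(triphenylphosphine)zinc(II) chlorofluoroargentate(I)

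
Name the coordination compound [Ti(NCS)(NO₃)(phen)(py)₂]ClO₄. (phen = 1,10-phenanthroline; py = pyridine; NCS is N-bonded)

The 1 perchlorate counter-ion carries a total charge of -1, so each complex ion is 1+.
Ligand charges: 1×1,10-phenanthroline (neutral), 1×nitrato (-1 each), 2×pyridine (neutral), 1×isothiocyanato (-1 each); total -2. So Ti + (-2) = 1+, giving Ti = +3.
Ligands are named alphabetically: isothiocyanato before nitrato before phenanthroline before pyridine.

isothiocyanatonitrato(1,10-phenanthroline)bis(pyridine)titanium(III) perchlorate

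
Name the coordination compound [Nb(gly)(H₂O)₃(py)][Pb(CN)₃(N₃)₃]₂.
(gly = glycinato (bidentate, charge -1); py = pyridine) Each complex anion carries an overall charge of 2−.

Both ions are complex: the cation is named first with the plain metal name, the anion second with the -ate form; each ion's ligands are alphabetised independently.
The complex anion is given as 2−; its ligand charges sum to -6, so Pb = +4.
With 2 anions per cation, the cation must be 2×2 = 4+.
Cation: ligand charges sum to -1; for the ion to be 4+, Nb = +5.

triaqua(glycinato)(pyridine)niobium(V) triazidotricyanoplumbate(IV)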